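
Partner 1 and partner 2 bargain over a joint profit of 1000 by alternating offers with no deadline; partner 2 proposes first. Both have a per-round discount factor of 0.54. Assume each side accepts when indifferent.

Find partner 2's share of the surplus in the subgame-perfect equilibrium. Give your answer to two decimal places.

649.35

In a stationary SPE each proposer offers the other exactly their discounted continuation value.
If partner 2 keeps x when proposing and partner 1 keeps y when proposing, then x = 1000 − 0.54y and y = 1000 − 0.54x.
Solving: x = 1000(1 − 0.54) / (1 − 0.54·0.54) = 460 / 0.7084 ≈ 649.3506.
Partner 1 gets 1000 − 649.3506 ≈ 350.6494.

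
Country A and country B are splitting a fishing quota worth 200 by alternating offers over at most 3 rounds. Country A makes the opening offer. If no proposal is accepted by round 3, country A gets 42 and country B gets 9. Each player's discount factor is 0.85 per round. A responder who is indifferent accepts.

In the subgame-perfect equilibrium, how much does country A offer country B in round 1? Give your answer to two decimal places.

32.00

Round 3 (country A proposes): country B gets 9 if talks fail, so country A offers 9 and keeps 191.
Round 2 (country B proposes): country A can get 191 next round, worth 0.85 × 191 = 162.35 now; country B offers that and keeps 37.65.
Round 1 (country A proposes): country B can get 37.65 next round, worth 0.85 × 37.65 = 32.0025 now; country A offers that and keeps 167.9975.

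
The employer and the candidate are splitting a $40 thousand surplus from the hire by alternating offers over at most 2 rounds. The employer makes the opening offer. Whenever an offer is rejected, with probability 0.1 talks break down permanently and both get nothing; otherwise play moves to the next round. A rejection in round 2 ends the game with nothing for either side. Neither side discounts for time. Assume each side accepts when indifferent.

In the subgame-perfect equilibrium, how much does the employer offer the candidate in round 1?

36

By backward induction:
Round 2 (the candidate proposes): rejection yields 0 for the employer; the candidate offers 0 and keeps 40.
Round 1 (the employer proposes): rejecting gives the candidate an expected 0.9 × 40 = 36; the employer offers that and keeps 4.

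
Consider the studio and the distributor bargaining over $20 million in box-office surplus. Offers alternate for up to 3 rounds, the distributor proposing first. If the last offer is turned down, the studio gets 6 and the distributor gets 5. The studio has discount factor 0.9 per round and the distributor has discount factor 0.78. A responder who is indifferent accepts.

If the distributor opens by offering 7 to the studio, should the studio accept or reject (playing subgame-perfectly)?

Work out the studio's continuation value if the offer is rejected.
Round 3 (the distributor proposes): the studio gets 6 if talks fail, so the distributor offers 6 and keeps 14.
Round 2 (the studio proposes): the distributor can get 14 next round, worth 0.78 × 14 = 10.92 now. The studio offers 10.92 and keeps 20 − 10.92 = 9.08.
So by rejecting in round 1, the studio gets 9.08 next round, worth 0.9 × 9.08 = 8.172 now.
Offer 7 < 8.172, so the studio rejects.

Reject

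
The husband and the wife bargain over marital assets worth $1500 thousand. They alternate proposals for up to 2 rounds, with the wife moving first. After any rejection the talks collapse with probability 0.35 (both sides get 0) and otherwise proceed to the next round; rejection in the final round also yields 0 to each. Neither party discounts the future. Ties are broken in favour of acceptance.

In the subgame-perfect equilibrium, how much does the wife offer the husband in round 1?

By backward induction:
Round 2 (the husband proposes): the wife will accept anything ≥ 0, so the husband offers 0 and keeps 1500.
Round 1 (the wife proposes): rejecting gives the husband an expected 0.65 × 1500 = 975; the wife offers that and keeps 525.

975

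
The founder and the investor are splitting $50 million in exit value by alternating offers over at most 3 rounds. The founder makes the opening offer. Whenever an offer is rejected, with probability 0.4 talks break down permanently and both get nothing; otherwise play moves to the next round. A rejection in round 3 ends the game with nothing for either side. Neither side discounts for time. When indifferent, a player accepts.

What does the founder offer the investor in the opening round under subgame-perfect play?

Round 3 (the founder proposes): the investor will accept anything ≥ 0, so the founder offers 0 and keeps 50.
Round 2 (the investor proposes): rejecting gives the founder an expected 0.6 × 50 = 30; the investor offers that and keeps 20.
Round 1 (the founder proposes): rejecting gives the investor an expected 0.6 × 20 = 12; the founder offers that and keeps 38.

12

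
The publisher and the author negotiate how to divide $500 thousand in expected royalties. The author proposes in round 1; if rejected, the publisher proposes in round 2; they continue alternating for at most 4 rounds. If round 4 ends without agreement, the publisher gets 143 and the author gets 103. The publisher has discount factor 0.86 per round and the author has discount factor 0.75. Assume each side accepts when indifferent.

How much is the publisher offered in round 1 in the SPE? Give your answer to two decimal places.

327.72

Round 4 (the publisher proposes): the author gets 103 if talks fail, so the publisher offers 103 and keeps 397.
Round 3 (the author proposes): the publisher can get 397 next round, worth 0.86 × 397 = 341.42 now; the author offers that and keeps 158.58.
Round 2 (the publisher proposes): the author can get 158.58 next round, worth 0.75 × 158.58 = 118.935 now; the publisher offers that and keeps 381.065.
Round 1 (the author proposes): the publisher can get 381.065 next round, worth 0.86 × 381.065 = 327.7159 now; the author offers that and keeps 172.2841.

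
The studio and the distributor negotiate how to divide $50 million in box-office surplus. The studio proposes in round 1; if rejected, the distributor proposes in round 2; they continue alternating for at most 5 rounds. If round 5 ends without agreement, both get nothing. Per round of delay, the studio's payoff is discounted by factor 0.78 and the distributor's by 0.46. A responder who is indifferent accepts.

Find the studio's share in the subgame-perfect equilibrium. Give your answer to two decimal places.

Solve by backward induction from round 5.
Round 5 (the studio proposes): rejection yields 0 for the distributor; the studio offers 0 and keeps 50.
Round 4 (the distributor proposes): the studio can get 50 next round, worth 0.78 × 50 = 39 now, so the distributor offers 39, keeping 11.
Round 3 (the studio proposes): the distributor can get 11 next round, worth 0.46 × 11 = 5.06 now. The studio offers 5.06 and keeps 50 − 5.06 = 44.94.
Round 2 (the distributor proposes): the studio can get 44.94 next round, worth 0.78 × 44.94 = 35.0532 now; the distributor offers that and keeps 14.9468.
Round 1 (the studio proposes): the distributor can get 14.9468 next round, worth 0.46 × 14.9468 = 6.875528 now. The studio offers 6.875528 and keeps 50 − 6.875528 = 43.124472.

43.12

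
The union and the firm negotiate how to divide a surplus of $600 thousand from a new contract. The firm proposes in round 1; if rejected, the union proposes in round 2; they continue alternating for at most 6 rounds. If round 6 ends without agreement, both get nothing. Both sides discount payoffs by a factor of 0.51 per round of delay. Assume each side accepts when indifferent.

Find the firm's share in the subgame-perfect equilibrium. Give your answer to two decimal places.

390.36

Round 6 (the union proposes): rejection yields 0 for the firm; the union offers 0 and keeps 600.
Round 5 (the firm proposes): the union can get 600 next round, worth 0.51 × 600 = 306 now, so the firm offers 306, keeping 294.
Round 4 (the union proposes): the firm can get 294 next round, worth 0.51 × 294 = 149.94 now, so the union offers 149.94, keeping 450.06.
Round 3 (the firm proposes): the union can get 450.06 next round, worth 0.51 × 450.06 = 229.5306 now, so the firm offers 229.5306, keeping 370.4694.
Round 2 (the union proposes): the firm can get 370.4694 next round, worth 0.51 × 370.4694 = 188.939394 now, so the union offers 188.939394, keeping 411.060606.
Round 1 (the firm proposes): the union can get 411.060606 next round, worth 0.51 × 411.060606 = 209.64090906 now. The firm offers 209.64090906 and keeps 600 − 209.64090906 = 390.35909094.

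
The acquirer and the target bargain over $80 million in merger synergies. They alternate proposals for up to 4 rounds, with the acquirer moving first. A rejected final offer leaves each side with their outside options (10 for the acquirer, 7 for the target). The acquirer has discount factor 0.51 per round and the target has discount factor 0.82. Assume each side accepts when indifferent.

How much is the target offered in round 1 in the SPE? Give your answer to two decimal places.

By backward induction:
Round 4 (the target proposes): the acquirer gets 10 if talks fail, so the target offers 10 and keeps 70.
Round 3 (the acquirer proposes): the target can get 70 next round, worth 0.82 × 70 = 57.4 now. The acquirer offers 57.4 and keeps 80 − 57.4 = 22.6.
Round 2 (the target proposes): the acquirer can get 22.6 next round, worth 0.51 × 22.6 = 11.526 now; the target offers that and keeps 68.474.
Round 1 (the acquirer proposes): the target can get 68.474 next round, worth 0.82 × 68.474 = 56.14868 now; the acquirer offers that and keeps 23.85132.

56.15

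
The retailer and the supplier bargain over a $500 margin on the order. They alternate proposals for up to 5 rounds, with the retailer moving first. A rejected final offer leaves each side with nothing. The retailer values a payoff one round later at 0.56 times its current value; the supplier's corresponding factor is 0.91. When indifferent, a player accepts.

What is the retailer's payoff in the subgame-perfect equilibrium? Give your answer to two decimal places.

By backward induction:
Round 5 (the retailer proposes): the supplier will accept anything ≥ 0, so the retailer offers 0 and keeps 500.
Round 4 (the supplier proposes): the retailer can get 500 next round, worth 0.56 × 500 = 280 now. The supplier offers 280 and keeps 500 − 280 = 220.
Round 3 (the retailer proposes): the supplier can get 220 next round, worth 0.91 × 220 = 200.2 now, so the retailer offers 200.2, keeping 299.8.
Round 2 (the supplier proposes): the retailer can get 299.8 next round, worth 0.56 × 299.8 = 167.888 now, so the supplier offers 167.888, keeping 332.112.
Round 1 (the retailer proposes): the supplier can get 332.112 next round, worth 0.91 × 332.112 = 302.22192 now. The retailer offers 302.22192 and keeps 500 − 302.22192 = 197.77808.

197.78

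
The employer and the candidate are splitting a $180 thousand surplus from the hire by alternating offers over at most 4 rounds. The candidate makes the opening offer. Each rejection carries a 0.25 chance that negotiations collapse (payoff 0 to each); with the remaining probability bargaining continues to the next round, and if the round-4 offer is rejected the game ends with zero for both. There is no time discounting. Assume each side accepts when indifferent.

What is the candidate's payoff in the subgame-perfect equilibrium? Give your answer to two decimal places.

Round 4 (the employer proposes): the candidate will accept anything ≥ 0, so the employer offers 0 and keeps 180.
Round 3 (the candidate proposes): rejecting gives the employer an expected 0.75 × 180 = 135; the candidate offers that and keeps 45.
Round 2 (the employer proposes): rejecting gives the candidate an expected 0.75 × 45 = 33.75, so the employer offers 33.75, keeping 146.25.
Round 1 (the candidate proposes): rejecting gives the employer an expected 0.75 × 146.25 = 109.6875; the candidate offers that and keeps 70.3125.

70.31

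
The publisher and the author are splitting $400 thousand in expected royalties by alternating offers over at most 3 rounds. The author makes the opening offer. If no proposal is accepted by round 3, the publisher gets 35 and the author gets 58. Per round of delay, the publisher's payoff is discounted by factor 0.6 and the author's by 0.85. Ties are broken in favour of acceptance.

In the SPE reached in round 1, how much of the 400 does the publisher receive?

Round 3 (the author proposes): the publisher gets 35 if talks fail, so the author offers 35 and keeps 365.
Round 2 (the publisher proposes): the author can get 365 next round, worth 0.85 × 365 = 310.25 now, so the publisher offers 310.25, keeping 89.75.
Round 1 (the author proposes): the publisher can get 89.75 next round, worth 0.6 × 89.75 = 53.85 now; the author offers that and keeps 346.15.

53.85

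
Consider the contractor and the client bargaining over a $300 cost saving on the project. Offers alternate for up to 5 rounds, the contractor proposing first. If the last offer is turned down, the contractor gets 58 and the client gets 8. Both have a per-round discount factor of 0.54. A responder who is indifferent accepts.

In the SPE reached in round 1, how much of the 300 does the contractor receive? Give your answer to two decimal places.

Round 5 (the contractor proposes): the client gets 8 if talks fail, so the contractor offers 8 and keeps 292.
Round 4 (the client proposes): the contractor can get 292 next round, worth 0.54 × 292 = 157.68 now. The client offers 157.68 and keeps 300 − 157.68 = 142.32.
Round 3 (the contractor proposes): the client can get 142.32 next round, worth 0.54 × 142.32 = 76.8528 now, so the contractor offers 76.8528, keeping 223.1472.
Round 2 (the client proposes): the contractor can get 223.1472 next round, worth 0.54 × 223.1472 = 120.499488 now; the client offers that and keeps 179.500512.
Round 1 (the contractor proposes): the client can get 179.500512 next round, worth 0.54 × 179.500512 = 96.93027648 now. The contractor offers 96.93027648 and keeps 300 − 96.93027648 = 203.06972352.

203.07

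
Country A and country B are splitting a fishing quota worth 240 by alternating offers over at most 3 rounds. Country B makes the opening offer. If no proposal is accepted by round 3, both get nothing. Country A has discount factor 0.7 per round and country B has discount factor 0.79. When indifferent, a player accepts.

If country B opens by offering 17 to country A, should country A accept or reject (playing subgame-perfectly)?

Work out country A's continuation value if the offer is rejected.
Round 3 (country B proposes): rejection yields 0 for country A; country B offers 0 and keeps 240.
Round 2 (country A proposes): country B can get 240 next round, worth 0.79 × 240 = 189.6 now; country A offers that and keeps 50.4.
So by rejecting in round 1, country A gets 50.4 next round, worth 0.7 × 50.4 = 35.28 now.
Offer 17 < 35.28, so country A rejects.

Reject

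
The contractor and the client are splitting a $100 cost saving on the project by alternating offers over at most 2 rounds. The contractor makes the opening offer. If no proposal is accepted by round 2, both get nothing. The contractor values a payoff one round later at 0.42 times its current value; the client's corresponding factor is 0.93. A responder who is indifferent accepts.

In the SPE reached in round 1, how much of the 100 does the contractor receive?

7

Round 2 (the client proposes): the contractor will accept anything ≥ 0, so the client offers 0 and keeps 100.
Round 1 (the contractor proposes): the client can get 100 next round, worth 0.93 × 100 = 93 now. The contractor offers 93 and keeps 100 − 93 = 7.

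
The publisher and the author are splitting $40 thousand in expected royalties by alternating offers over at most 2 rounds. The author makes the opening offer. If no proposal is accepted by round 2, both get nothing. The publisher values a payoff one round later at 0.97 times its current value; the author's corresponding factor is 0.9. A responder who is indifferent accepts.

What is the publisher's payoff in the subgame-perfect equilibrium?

Solve by backward induction from round 2.
Round 2 (the publisher proposes): rejection yields 0 for the author; the publisher offers 0 and keeps 40.
Round 1 (the author proposes): the publisher can get 40 next round, worth 0.97 × 40 = 38.8 now; the author offers that and keeps 1.2.

38.8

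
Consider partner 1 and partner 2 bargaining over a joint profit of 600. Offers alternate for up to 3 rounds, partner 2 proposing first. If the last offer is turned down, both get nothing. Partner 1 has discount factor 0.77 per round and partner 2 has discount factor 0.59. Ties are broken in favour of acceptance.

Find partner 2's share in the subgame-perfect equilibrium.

410.58

Round 3 (partner 2 proposes): rejection yields 0 for partner 1; partner 2 offers 0 and keeps 600.
Round 2 (partner 1 proposes): partner 2 can get 600 next round, worth 0.59 × 600 = 354 now; partner 1 offers that and keeps 246.
Round 1 (partner 2 proposes): partner 1 can get 246 next round, worth 0.77 × 246 = 189.42 now; partner 2 offers that and keeps 410.58.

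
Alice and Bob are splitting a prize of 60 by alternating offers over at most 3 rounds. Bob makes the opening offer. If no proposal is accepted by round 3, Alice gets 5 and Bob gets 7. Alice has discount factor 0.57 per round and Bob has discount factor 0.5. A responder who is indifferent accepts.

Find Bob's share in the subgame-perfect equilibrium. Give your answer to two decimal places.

Work backward from the last round.
Round 3 (Bob proposes): Alice gets 5 if talks fail, so Bob offers 5 and keeps 55.
Round 2 (Alice proposes): Bob can get 55 next round, worth 0.5 × 55 = 27.5 now. Alice offers 27.5 and keeps 60 − 27.5 = 32.5.
Round 1 (Bob proposes): Alice can get 32.5 next round, worth 0.57 × 32.5 = 18.525 now. Bob offers 18.525 and keeps 60 − 18.525 = 41.475.

41.48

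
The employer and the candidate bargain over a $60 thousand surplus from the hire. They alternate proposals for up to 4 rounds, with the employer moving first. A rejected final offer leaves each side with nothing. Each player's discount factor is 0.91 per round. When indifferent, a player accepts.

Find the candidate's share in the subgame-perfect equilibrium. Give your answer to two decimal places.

50.13

Round 4 (the candidate proposes): rejection yields 0 for the employer; the candidate offers 0 and keeps 60.
Round 3 (the employer proposes): the candidate can get 60 next round, worth 0.91 × 60 = 54.6 now; the employer offers that and keeps 5.4.
Round 2 (the candidate proposes): the employer can get 5.4 next round, worth 0.91 × 5.4 = 4.914 now; the candidate offers that and keeps 55.086.
Round 1 (the employer proposes): the candidate can get 55.086 next round, worth 0.91 × 55.086 = 50.12826 now, so the employer offers 50.12826, keeping 9.87174.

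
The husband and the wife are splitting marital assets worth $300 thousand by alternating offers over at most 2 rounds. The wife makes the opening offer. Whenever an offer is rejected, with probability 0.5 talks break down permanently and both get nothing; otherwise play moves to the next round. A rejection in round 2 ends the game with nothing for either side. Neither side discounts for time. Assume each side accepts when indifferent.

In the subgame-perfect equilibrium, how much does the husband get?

150

By backward induction:
Round 2 (the husband proposes): rejection yields 0 for the wife; the husband offers 0 and keeps 300.
Round 1 (the wife proposes): rejecting gives the husband an expected 0.5 × 300 = 150; the wife offers that and keeps 150.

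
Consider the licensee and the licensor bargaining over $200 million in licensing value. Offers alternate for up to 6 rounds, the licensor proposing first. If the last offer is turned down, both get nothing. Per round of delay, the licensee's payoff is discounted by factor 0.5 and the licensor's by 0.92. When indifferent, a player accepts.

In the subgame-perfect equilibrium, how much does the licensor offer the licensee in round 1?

32.84

Work backward from the last round.
Round 6 (the licensee proposes): the licensor will accept anything ≥ 0, so the licensee offers 0 and keeps 200.
Round 5 (the licensor proposes): the licensee can get 200 next round, worth 0.5 × 200 = 100 now; the licensor offers that and keeps 100.
Round 4 (the licensee proposes): the licensor can get 100 next round, worth 0.92 × 100 = 92 now; the licensee offers that and keeps 108.
Round 3 (the licensor proposes): the licensee can get 108 next round, worth 0.5 × 108 = 54 now. The licensor offers 54 and keeps 200 − 54 = 146.
Round 2 (the licensee proposes): the licensor can get 146 next round, worth 0.92 × 146 = 134.32 now, so the licensee offers 134.32, keeping 65.68.
Round 1 (the licensor proposes): the licensee can get 65.68 next round, worth 0.5 × 65.68 = 32.84 now, so the licensor offers 32.84, keeping 167.16.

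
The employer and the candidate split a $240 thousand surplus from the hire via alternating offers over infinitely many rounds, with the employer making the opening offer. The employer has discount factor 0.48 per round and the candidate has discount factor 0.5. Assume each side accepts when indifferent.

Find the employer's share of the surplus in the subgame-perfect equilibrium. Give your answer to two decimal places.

157.89

When the employer proposes, the candidate accepts any offer worth at least 0.5 times what the candidate would get by proposing next round; and vice versa.
This gives x = 240 − 0.5y and y = 240 − 0.48x, where x and y are each side's share when it proposes.
Hence (1 − 0.5·0.48)x = 240(1 − 0.5), i.e. 0.76·x = 120.
x ≈ 157.8947; the candidate's share is 240 − x ≈ 82.1053.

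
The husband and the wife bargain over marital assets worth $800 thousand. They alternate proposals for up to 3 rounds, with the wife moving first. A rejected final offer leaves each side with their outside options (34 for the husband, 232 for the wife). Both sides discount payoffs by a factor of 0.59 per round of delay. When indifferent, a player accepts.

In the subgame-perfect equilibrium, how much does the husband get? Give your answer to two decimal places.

205.36

Round 3 (the wife proposes): the husband gets 34 if talks fail, so the wife offers 34 and keeps 766.
Round 2 (the husband proposes): the wife can get 766 next round, worth 0.59 × 766 = 451.94 now. The husband offers 451.94 and keeps 800 − 451.94 = 348.06.
Round 1 (the wife proposes): the husband can get 348.06 next round, worth 0.59 × 348.06 = 205.3554 now, so the wife offers 205.3554, keeping 594.6446.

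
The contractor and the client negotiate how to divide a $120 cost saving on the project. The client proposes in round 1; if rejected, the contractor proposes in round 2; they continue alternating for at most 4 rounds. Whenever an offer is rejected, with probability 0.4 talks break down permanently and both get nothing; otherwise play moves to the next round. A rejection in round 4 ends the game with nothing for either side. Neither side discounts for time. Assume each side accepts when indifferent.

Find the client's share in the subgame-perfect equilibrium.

By backward induction:
Round 4 (the contractor proposes): rejection yields 0 for the client; the contractor offers 0 and keeps 120.
Round 3 (the client proposes): rejecting gives the contractor an expected 0.6 × 120 = 72. The client offers 72 and keeps 120 − 72 = 48.
Round 2 (the contractor proposes): rejecting gives the client an expected 0.6 × 48 = 28.8. The contractor offers 28.8 and keeps 120 − 28.8 = 91.2.
Round 1 (the client proposes): rejecting gives the contractor an expected 0.6 × 91.2 = 54.72, so the client offers 54.72, keeping 65.28.

65.28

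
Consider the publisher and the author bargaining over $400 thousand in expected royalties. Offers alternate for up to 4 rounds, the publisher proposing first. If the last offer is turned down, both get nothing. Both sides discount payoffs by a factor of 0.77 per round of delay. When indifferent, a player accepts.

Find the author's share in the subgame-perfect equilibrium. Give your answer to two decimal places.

Round 4 (the author proposes): rejection yields 0 for the publisher; the author offers 0 and keeps 400.
Round 3 (the publisher proposes): the author can get 400 next round, worth 0.77 × 400 = 308 now. The publisher offers 308 and keeps 400 − 308 = 92.
Round 2 (the author proposes): the publisher can get 92 next round, worth 0.77 × 92 = 70.84 now, so the author offers 70.84, keeping 329.16.
Round 1 (the publisher proposes): the author can get 329.16 next round, worth 0.77 × 329.16 = 253.4532 now, so the publisher offers 253.4532, keeping 146.5468.

253.45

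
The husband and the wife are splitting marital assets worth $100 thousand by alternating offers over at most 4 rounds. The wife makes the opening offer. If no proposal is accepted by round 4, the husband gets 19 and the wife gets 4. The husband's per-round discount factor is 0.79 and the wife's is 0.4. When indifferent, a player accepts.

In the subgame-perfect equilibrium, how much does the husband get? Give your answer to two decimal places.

71.37

Round 4 (the husband proposes): the wife gets 4 if talks fail, so the husband offers 4 and keeps 96.
Round 3 (the wife proposes): the husband can get 96 next round, worth 0.79 × 96 = 75.84 now, so the wife offers 75.84, keeping 24.16.
Round 2 (the husband proposes): the wife can get 24.16 next round, worth 0.4 × 24.16 = 9.664 now, so the husband offers 9.664, keeping 90.336.
Round 1 (the wife proposes): the husband can get 90.336 next round, worth 0.79 × 90.336 = 71.36544 now. The wife offers 71.36544 and keeps 100 − 71.36544 = 28.63456.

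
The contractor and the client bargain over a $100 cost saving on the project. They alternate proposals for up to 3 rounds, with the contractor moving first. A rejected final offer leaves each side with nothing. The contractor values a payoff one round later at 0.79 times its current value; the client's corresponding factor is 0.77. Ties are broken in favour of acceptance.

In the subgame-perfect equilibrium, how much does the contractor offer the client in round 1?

Round 3 (the contractor proposes): the client will accept anything ≥ 0, so the contractor offers 0 and keeps 100.
Round 2 (the client proposes): the contractor can get 100 next round, worth 0.79 × 100 = 79 now. The client offers 79 and keeps 100 − 79 = 21.
Round 1 (the contractor proposes): the client can get 21 next round, worth 0.77 × 21 = 16.17 now; the contractor offers that and keeps 83.83.

16.17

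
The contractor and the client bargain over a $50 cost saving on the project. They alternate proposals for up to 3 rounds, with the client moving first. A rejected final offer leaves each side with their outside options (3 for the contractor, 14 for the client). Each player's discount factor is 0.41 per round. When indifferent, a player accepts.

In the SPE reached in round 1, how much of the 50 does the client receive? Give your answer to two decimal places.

Round 3 (the client proposes): the contractor gets 3 if talks fail, so the client offers 3 and keeps 47.
Round 2 (the contractor proposes): the client can get 47 next round, worth 0.41 × 47 = 19.27 now; the contractor offers that and keeps 30.73.
Round 1 (the client proposes): the contractor can get 30.73 next round, worth 0.41 × 30.73 = 12.5993 now, so the client offers 12.5993, keeping 37.4007.

37.40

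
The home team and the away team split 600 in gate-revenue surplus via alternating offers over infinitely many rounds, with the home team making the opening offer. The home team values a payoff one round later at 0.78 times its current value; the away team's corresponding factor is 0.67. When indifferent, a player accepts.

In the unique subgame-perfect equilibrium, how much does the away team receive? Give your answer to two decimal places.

Let x be the home team's share when the home team proposes and y be the away team's share when the away team proposes.
The away team accepts iff offered ≥ 0.67·y, so x = 600 − 0.67y. Symmetrically y = 600 − 0.78x.
Substituting: x = 600 − 0.67(600 − 0.78x), giving x(1 − 0.78·0.67) = 600(1 − 0.67).
So x = 600 × 0.33 / 0.4774 ≈ 414.7465, and the away team receives 600 − x ≈ 185.2535.

185.25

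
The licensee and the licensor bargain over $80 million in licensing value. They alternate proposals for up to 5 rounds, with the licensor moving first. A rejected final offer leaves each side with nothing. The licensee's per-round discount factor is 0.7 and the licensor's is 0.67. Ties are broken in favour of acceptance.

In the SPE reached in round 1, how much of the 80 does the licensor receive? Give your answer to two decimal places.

52.85

Round 5 (the licensor proposes): rejection yields 0 for the licensee; the licensor offers 0 and keeps 80.
Round 4 (the licensee proposes): the licensor can get 80 next round, worth 0.67 × 80 = 53.6 now; the licensee offers that and keeps 26.4.
Round 3 (the licensor proposes): the licensee can get 26.4 next round, worth 0.7 × 26.4 = 18.48 now; the licensor offers that and keeps 61.52.
Round 2 (the licensee proposes): the licensor can get 61.52 next round, worth 0.67 × 61.52 = 41.2184 now; the licensee offers that and keeps 38.7816.
Round 1 (the licensor proposes): the licensee can get 38.7816 next round, worth 0.7 × 38.7816 = 27.14712 now, so the licensor offers 27.14712, keeping 52.85288.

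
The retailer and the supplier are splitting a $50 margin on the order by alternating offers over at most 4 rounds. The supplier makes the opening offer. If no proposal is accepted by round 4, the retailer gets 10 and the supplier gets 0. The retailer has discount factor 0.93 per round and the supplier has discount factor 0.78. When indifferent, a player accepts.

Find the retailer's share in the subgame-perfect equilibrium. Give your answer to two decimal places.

Round 4 (the retailer proposes): rejection yields 0 for the supplier; the retailer offers 0 and keeps 50.
Round 3 (the supplier proposes): the retailer can get 50 next round, worth 0.93 × 50 = 46.5 now, so the supplier offers 46.5, keeping 3.5.
Round 2 (the retailer proposes): the supplier can get 3.5 next round, worth 0.78 × 3.5 = 2.73 now; the retailer offers that and keeps 47.27.
Round 1 (the supplier proposes): the retailer can get 47.27 next round, worth 0.93 × 47.27 = 43.9611 now. The supplier offers 43.9611 and keeps 50 − 43.9611 = 6.0389.

43.96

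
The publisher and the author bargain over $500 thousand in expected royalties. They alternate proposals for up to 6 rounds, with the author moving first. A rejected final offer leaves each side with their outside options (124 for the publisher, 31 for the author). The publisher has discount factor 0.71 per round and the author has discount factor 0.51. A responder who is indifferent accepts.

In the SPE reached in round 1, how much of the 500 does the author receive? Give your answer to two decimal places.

Round 6 (the publisher proposes): the author gets 31 if talks fail, so the publisher offers 31 and keeps 469.
Round 5 (the author proposes): the publisher can get 469 next round, worth 0.71 × 469 = 332.99 now. The author offers 332.99 and keeps 500 − 332.99 = 167.01.
Round 4 (the publisher proposes): the author can get 167.01 next round, worth 0.51 × 167.01 = 85.1751 now, so the publisher offers 85.1751, keeping 414.8249.
Round 3 (the author proposes): the publisher can get 414.8249 next round, worth 0.71 × 414.8249 = 294.525679 now, so the author offers 294.525679, keeping 205.474321.
Round 2 (the publisher proposes): the author can get 205.474321 next round, worth 0.51 × 205.474321 = 104.79190371 now; the publisher offers that and keeps 395.20809629.
Round 1 (the author proposes): the publisher can get 395.20809629 next round, worth 0.71 × 395.20809629 = 280.5977483659 now, so the author offers 280.5977483659, keeping 219.4022516341.

219.40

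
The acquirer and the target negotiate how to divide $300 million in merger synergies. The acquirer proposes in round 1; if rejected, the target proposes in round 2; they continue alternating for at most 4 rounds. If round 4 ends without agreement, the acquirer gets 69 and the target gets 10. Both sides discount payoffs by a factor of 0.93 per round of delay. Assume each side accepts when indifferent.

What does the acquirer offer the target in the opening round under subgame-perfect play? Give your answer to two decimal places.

Round 4 (the target proposes): the acquirer gets 69 if talks fail, so the target offers 69 and keeps 231.
Round 3 (the acquirer proposes): the target can get 231 next round, worth 0.93 × 231 = 214.83 now; the acquirer offers that and keeps 85.17.
Round 2 (the target proposes): the acquirer can get 85.17 next round, worth 0.93 × 85.17 = 79.2081 now. The target offers 79.2081 and keeps 300 − 79.2081 = 220.7919.
Round 1 (the acquirer proposes): the target can get 220.7919 next round, worth 0.93 × 220.7919 = 205.336467 now, so the acquirer offers 205.336467, keeping 94.663533.

205.34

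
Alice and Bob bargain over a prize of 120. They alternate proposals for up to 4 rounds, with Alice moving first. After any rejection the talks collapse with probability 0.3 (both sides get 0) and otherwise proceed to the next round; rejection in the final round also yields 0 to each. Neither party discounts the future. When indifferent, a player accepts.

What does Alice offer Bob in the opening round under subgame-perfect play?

By backward induction:
Round 4 (Bob proposes): rejection yields 0 for Alice; Bob offers 0 and keeps 120.
Round 3 (Alice proposes): rejecting gives Bob an expected 0.7 × 120 = 84; Alice offers that and keeps 36.
Round 2 (Bob proposes): rejecting gives Alice an expected 0.7 × 36 = 25.2. Bob offers 25.2 and keeps 120 − 25.2 = 94.8.
Round 1 (Alice proposes): rejecting gives Bob an expected 0.7 × 94.8 = 66.36. Alice offers 66.36 and keeps 120 − 66.36 = 53.64.

66.36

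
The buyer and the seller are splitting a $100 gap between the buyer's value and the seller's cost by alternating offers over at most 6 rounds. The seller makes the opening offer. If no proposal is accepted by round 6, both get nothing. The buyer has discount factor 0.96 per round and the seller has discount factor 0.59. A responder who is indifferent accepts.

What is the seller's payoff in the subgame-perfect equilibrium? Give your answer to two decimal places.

By backward induction:
Round 6 (the buyer proposes): rejection yields 0 for the seller; the buyer offers 0 and keeps 100.
Round 5 (the seller proposes): the buyer can get 100 next round, worth 0.96 × 100 = 96 now; the seller offers that and keeps 4.
Round 4 (the buyer proposes): the seller can get 4 next round, worth 0.59 × 4 = 2.36 now; the buyer offers that and keeps 97.64.
Round 3 (the seller proposes): the buyer can get 97.64 next round, worth 0.96 × 97.64 = 93.7344 now. The seller offers 93.7344 and keeps 100 − 93.7344 = 6.2656.
Round 2 (the buyer proposes): the seller can get 6.2656 next round, worth 0.59 × 6.2656 = 3.696704 now. The buyer offers 3.696704 and keeps 100 − 3.696704 = 96.303296.
Round 1 (the seller proposes): the buyer can get 96.303296 next round, worth 0.96 × 96.303296 = 92.45116416 now; the seller offers that and keeps 7.54883584.

7.55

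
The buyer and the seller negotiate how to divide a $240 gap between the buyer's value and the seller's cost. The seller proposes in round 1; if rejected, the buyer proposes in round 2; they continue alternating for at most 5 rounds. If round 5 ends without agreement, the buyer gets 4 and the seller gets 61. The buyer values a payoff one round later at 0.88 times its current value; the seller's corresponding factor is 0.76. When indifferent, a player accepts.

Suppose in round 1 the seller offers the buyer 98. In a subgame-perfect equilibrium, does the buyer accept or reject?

Round 5 (the seller proposes): the buyer gets 4 if talks fail, so the seller offers 4 and keeps 236.
Round 4 (the buyer proposes): the seller can get 236 next round, worth 0.76 × 236 = 179.36 now, so the buyer offers 179.36, keeping 60.64.
Round 3 (the seller proposes): the buyer can get 60.64 next round, worth 0.88 × 60.64 = 53.3632 now, so the seller offers 53.3632, keeping 186.6368.
Round 2 (the buyer proposes): the seller can get 186.6368 next round, worth 0.76 × 186.6368 = 141.843968 now; the buyer offers that and keeps 98.156032.
So by rejecting in round 1, the buyer gets 98.156032 next round, worth 0.88 × 98.156032 = 86.37730816 now.
Offer 98 ≥ 86.37730816, so the buyer accepts.

Accept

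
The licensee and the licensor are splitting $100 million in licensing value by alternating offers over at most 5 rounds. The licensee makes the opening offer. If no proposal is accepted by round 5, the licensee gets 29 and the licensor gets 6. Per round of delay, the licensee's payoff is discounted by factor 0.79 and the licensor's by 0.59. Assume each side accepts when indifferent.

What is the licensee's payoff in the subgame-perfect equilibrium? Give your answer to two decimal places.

80.53

Round 5 (the licensee proposes): the licensor gets 6 if talks fail, so the licensee offers 6 and keeps 94.
Round 4 (the licensor proposes): the licensee can get 94 next round, worth 0.79 × 94 = 74.26 now; the licensor offers that and keeps 25.74.
Round 3 (the licensee proposes): the licensor can get 25.74 next round, worth 0.59 × 25.74 = 15.1866 now, so the licensee offers 15.1866, keeping 84.8134.
Round 2 (the licensor proposes): the licensee can get 84.8134 next round, worth 0.79 × 84.8134 = 67.002586 now. The licensor offers 67.002586 and keeps 100 − 67.002586 = 32.997414.
Round 1 (the licensee proposes): the licensor can get 32.997414 next round, worth 0.59 × 32.997414 = 19.46847426 now; the licensee offers that and keeps 80.53152574.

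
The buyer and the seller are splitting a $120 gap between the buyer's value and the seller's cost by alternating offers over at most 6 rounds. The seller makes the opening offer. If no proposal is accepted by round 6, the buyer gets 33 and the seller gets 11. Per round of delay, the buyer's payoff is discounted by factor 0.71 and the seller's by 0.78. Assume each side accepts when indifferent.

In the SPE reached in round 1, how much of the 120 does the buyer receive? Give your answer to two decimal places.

Round 6 (the buyer proposes): the seller gets 11 if talks fail, so the buyer offers 11 and keeps 109.
Round 5 (the seller proposes): the buyer can get 109 next round, worth 0.71 × 109 = 77.39 now. The seller offers 77.39 and keeps 120 − 77.39 = 42.61.
Round 4 (the buyer proposes): the seller can get 42.61 next round, worth 0.78 × 42.61 = 33.2358 now; the buyer offers that and keeps 86.7642.
Round 3 (the seller proposes): the buyer can get 86.7642 next round, worth 0.71 × 86.7642 = 61.602582 now. The seller offers 61.602582 and keeps 120 − 61.602582 = 58.397418.
Round 2 (the buyer proposes): the seller can get 58.397418 next round, worth 0.78 × 58.397418 = 45.54998604 now, so the buyer offers 45.54998604, keeping 74.45001396.
Round 1 (the seller proposes): the buyer can get 74.45001396 next round, worth 0.71 × 74.45001396 = 52.8595099116 now, so the seller offers 52.8595099116, keeping 67.1404900884.

52.86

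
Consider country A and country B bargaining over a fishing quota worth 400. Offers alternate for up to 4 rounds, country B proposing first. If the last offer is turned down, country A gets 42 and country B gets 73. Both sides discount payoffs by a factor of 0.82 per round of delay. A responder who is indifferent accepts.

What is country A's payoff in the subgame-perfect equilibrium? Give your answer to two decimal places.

Solve by backward induction from round 4.
Round 4 (country A proposes): country B gets 73 if talks fail, so country A offers 73 and keeps 327.
Round 3 (country B proposes): country A can get 327 next round, worth 0.82 × 327 = 268.14 now; country B offers that and keeps 131.86.
Round 2 (country A proposes): country B can get 131.86 next round, worth 0.82 × 131.86 = 108.1252 now. Country A offers 108.1252 and keeps 400 − 108.1252 = 291.8748.
Round 1 (country B proposes): country A can get 291.8748 next round, worth 0.82 × 291.8748 = 239.337336 now. Country B offers 239.337336 and keeps 400 − 239.337336 = 160.662664.

239.34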